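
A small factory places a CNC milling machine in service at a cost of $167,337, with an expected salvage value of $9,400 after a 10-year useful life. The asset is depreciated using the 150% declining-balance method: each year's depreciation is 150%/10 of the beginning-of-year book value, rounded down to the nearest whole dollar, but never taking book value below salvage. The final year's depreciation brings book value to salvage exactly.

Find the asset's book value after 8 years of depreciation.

$45,600

Depreciable base = $167,337 − $9,400 = $157,937.
Year 1: ⌊$167,337 × 150%/10⌋ = $25,100. Book value $142,237.
Year 2: ⌊$142,237 × 150%/10⌋ = $21,335. Book value $120,902.
Year 3: ⌊$120,902 × 150%/10⌋ = $18,135. Book value $102,767.
Year 4: ⌊$102,767 × 150%/10⌋ = $15,415. Book value $87,352.
Year 5: ⌊$87,352 × 150%/10⌋ = $13,102. Book value $74,250.
Year 6: ⌊$74,250 × 150%/10⌋ = $11,137. Book value $63,113.
Year 7: ⌊$63,113 × 150%/10⌋ = $9,466. Book value $53,647.
Year 8: ⌊$53,647 × 150%/10⌋ = $8,047. Book value $45,600.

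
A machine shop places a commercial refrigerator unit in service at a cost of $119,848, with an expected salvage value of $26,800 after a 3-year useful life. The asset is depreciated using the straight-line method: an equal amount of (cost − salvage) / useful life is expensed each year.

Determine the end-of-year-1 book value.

Depreciable base = $119,848 − $26,800 = $93,048.
Annual expense = $93,048 / 3 = $31,016.
End of year 1: book value $88,832.

$88,832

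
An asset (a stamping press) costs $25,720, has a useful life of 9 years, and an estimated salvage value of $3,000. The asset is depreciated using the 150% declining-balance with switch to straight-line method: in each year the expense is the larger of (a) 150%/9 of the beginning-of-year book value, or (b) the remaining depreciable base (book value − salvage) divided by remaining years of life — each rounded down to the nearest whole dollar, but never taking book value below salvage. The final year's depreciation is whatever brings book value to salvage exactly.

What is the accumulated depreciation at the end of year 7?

$19,050

Depreciable base = $25,720 − $3,000 = $22,720.
Year 1: DB = ⌊$25,720 × 150%/9⌋ = $4,286; SL = ⌊$22,720/9⌋ = $2,524 → take DB $4,286. Book value $21,434.
Year 2: DB = ⌊$21,434 × 150%/9⌋ = $3,572; SL = ⌊$18,434/8⌋ = $2,304 → take DB $3,572. Book value $17,862.
Year 3: DB = ⌊$17,862 × 150%/9⌋ = $2,977; SL = ⌊$14,862/7⌋ = $2,123 → take DB $2,977. Book value $14,885.
Year 4: DB = ⌊$14,885 × 150%/9⌋ = $2,480; SL = ⌊$11,885/6⌋ = $1,980 → take DB $2,480. Book value $12,405.
Year 5: DB = ⌊$12,405 × 150%/9⌋ = $2,067; SL = ⌊$9,405/5⌋ = $1,881 → take DB $2,067. Book value $10,338.
Year 6: DB = ⌊$10,338 × 150%/9⌋ = $1,723; SL = ⌊$7,338/4⌋ = $1,834 → take SL $1,834. Book value $8,504.
Year 7: DB = ⌊$8,504 × 150%/9⌋ = $1,417; SL = ⌊$5,504/3⌋ = $1,834 → take SL $1,834. Book value $6,670.
Accumulated through year 7 = $25,720 − $6,670 = $19,050.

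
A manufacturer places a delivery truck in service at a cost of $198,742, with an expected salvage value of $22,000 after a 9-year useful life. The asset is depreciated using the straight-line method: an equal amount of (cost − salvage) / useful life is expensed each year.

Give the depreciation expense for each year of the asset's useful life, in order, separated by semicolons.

Depreciable base = $198,742 − $22,000 = $176,742.
Annual expense = $176,742 / 9 = $19,638.
End of year 1: book value $179,104.
End of year 2: book value $159,466.
End of year 3: book value $139,828.
End of year 4: book value $120,190.
End of year 5: book value $100,552.
End of year 6: book value $80,914.
End of year 7: book value $61,276.
End of year 8: book value $41,638.
End of year 9: book value $22,000.

$19,638; $19,638; $19,638; $19,638; $19,638; $19,638; $19,638; $19,638; $19,638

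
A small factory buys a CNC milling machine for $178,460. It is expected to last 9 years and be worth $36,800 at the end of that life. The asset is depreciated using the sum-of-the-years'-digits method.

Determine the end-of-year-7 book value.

$46,244

Depreciable base = $178,460 − $36,800 = $141,660.
Sum of the years' digits = 9+8+7+6+5+4+3+2+1 = 45.
Year 1: $141,660 × 9/45 = $28,332. Book value $150,128.
Year 2: $141,660 × 8/45 = $25,184. Book value $124,944.
Year 3: $141,660 × 7/45 = $22,036. Book value $102,908.
Year 4: $141,660 × 6/45 = $18,888. Book value $84,020.
Year 5: $141,660 × 5/45 = $15,740. Book value $68,280.
Year 6: $141,660 × 4/45 = $12,592. Book value $55,688.
Year 7: $141,660 × 3/45 = $9,444. Book value $46,244.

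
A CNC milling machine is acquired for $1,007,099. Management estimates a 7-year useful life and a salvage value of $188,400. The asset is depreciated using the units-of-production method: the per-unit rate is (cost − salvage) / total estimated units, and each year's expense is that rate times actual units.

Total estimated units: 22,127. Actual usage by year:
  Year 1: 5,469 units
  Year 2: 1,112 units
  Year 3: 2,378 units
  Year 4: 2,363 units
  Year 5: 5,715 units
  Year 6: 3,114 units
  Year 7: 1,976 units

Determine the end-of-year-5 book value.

Depreciable base = $1,007,099 − $188,400 = $818,699.
Rate = $818,699 / 22,127 units = $37 per unit.
Year 1: 5,469 × $37 = $202,353. Book value $804,746.
Year 2: 1,112 × $37 = $41,144. Book value $763,602.
Year 3: 2,378 × $37 = $87,986. Book value $675,616.
Year 4: 2,363 × $37 = $87,431. Book value $588,185.
Year 5: 5,715 × $37 = $211,455. Book value $376,730.

$376,730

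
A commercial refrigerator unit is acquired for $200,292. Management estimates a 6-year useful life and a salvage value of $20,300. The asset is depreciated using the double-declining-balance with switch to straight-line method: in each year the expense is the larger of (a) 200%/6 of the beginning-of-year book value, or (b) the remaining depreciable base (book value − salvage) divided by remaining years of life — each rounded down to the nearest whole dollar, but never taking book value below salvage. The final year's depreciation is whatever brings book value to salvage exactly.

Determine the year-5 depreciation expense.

$13,188

Depreciable base = $200,292 − $20,300 = $179,992.
Year 1: DB = ⌊$200,292 × 200%/6⌋ = $66,764; SL = ⌊$179,992/6⌋ = $29,998 → take DB $66,764. Book value $133,528.
Year 2: DB = ⌊$133,528 × 200%/6⌋ = $44,509; SL = ⌊$113,228/5⌋ = $22,645 → take DB $44,509. Book value $89,019.
Year 3: DB = ⌊$89,019 × 200%/6⌋ = $29,673; SL = ⌊$68,719/4⌋ = $17,179 → take DB $29,673. Book value $59,346.
Year 4: DB = ⌊$59,346 × 200%/6⌋ = $19,782; SL = ⌊$39,046/3⌋ = $13,015 → take DB $19,782. Book value $39,564.
Year 5: DB = ⌊$39,564 × 200%/6⌋ = $13,188; SL = ⌊$19,264/2⌋ = $9,632 → take DB $13,188. Book value $26,376.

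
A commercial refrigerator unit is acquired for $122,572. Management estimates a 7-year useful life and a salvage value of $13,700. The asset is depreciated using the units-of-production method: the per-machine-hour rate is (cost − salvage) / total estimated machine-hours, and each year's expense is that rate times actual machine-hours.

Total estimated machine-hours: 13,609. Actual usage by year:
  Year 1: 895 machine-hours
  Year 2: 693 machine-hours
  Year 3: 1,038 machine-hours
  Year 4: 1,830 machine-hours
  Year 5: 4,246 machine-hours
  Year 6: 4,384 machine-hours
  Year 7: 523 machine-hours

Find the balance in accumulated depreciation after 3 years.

$21,008

Depreciable base = $122,572 − $13,700 = $108,872.
Rate = $108,872 / 13,609 machine-hours = $8 per machine-hour.
Year 1: 895 × $8 = $7,160. Book value $115,412.
Year 2: 693 × $8 = $5,544. Book value $109,868.
Year 3: 1,038 × $8 = $8,304. Book value $101,564.
Accumulated through year 3 = $122,572 − $101,564 = $21,008.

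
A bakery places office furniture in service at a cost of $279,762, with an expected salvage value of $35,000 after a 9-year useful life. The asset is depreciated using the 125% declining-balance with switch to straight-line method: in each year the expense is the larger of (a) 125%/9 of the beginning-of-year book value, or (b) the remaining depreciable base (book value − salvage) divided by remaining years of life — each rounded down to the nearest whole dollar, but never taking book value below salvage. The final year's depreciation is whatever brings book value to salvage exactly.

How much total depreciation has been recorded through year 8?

$220,996

Depreciable base = $279,762 − $35,000 = $244,762.
Year 1: DB = ⌊$279,762 × 125%/9⌋ = $38,855; SL = ⌊$244,762/9⌋ = $27,195 → take DB $38,855. Book value $240,907.
Year 2: DB = ⌊$240,907 × 125%/9⌋ = $33,459; SL = ⌊$205,907/8⌋ = $25,738 → take DB $33,459. Book value $207,448.
Year 3: DB = ⌊$207,448 × 125%/9⌋ = $28,812; SL = ⌊$172,448/7⌋ = $24,635 → take DB $28,812. Book value $178,636.
Year 4: DB = ⌊$178,636 × 125%/9⌋ = $24,810; SL = ⌊$143,636/6⌋ = $23,939 → take DB $24,810. Book value $153,826.
Year 5: DB = ⌊$153,826 × 125%/9⌋ = $21,364; SL = ⌊$118,826/5⌋ = $23,765 → take SL $23,765. Book value $130,061.
Year 6: DB = ⌊$130,061 × 125%/9⌋ = $18,064; SL = ⌊$95,061/4⌋ = $23,765 → take SL $23,765. Book value $106,296.
Year 7: DB = ⌊$106,296 × 125%/9⌋ = $14,763; SL = ⌊$71,296/3⌋ = $23,765 → take SL $23,765. Book value $82,531.
Year 8: DB = ⌊$82,531 × 125%/9⌋ = $11,462; SL = ⌊$47,531/2⌋ = $23,765 → take SL $23,765. Book value $58,766.
Accumulated through year 8 = $279,762 − $58,766 = $220,996.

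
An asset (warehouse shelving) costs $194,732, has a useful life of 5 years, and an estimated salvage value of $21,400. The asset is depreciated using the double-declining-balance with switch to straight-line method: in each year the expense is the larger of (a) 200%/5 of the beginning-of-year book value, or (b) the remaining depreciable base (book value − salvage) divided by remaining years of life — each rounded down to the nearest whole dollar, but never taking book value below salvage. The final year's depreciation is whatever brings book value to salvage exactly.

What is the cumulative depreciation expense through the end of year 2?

$124,628

Depreciable base = $194,732 − $21,400 = $173,332.
Year 1: DB = ⌊$194,732 × 200%/5⌋ = $77,892; SL = ⌊$173,332/5⌋ = $34,666 → take DB $77,892. Book value $116,840.
Year 2: DB = ⌊$116,840 × 200%/5⌋ = $46,736; SL = ⌊$95,440/4⌋ = $23,860 → take DB $46,736. Book value $70,104.
Accumulated through year 2 = $194,732 − $70,104 = $124,628.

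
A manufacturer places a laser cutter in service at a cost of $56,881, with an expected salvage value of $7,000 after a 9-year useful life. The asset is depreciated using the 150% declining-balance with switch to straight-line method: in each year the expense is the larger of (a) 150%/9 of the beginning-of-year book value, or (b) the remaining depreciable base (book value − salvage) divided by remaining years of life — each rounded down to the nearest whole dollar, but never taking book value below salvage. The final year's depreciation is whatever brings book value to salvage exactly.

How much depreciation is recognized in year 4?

$5,486

Depreciable base = $56,881 − $7,000 = $49,881.
Year 1: DB = ⌊$56,881 × 150%/9⌋ = $9,480; SL = ⌊$49,881/9⌋ = $5,542 → take DB $9,480. Book value $47,401.
Year 2: DB = ⌊$47,401 × 150%/9⌋ = $7,900; SL = ⌊$40,401/8⌋ = $5,050 → take DB $7,900. Book value $39,501.
Year 3: DB = ⌊$39,501 × 150%/9⌋ = $6,583; SL = ⌊$32,501/7⌋ = $4,643 → take DB $6,583. Book value $32,918.
Year 4: DB = ⌊$32,918 × 150%/9⌋ = $5,486; SL = ⌊$25,918/6⌋ = $4,319 → take DB $5,486. Book value $27,432.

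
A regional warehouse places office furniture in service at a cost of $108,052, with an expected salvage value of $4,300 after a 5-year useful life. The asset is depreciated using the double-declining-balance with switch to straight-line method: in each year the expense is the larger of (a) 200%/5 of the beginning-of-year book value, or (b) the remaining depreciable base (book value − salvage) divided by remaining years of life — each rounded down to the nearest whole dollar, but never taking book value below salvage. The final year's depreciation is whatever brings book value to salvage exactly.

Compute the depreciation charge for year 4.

Depreciable base = $108,052 − $4,300 = $103,752.
Year 1: DB = ⌊$108,052 × 200%/5⌋ = $43,220; SL = ⌊$103,752/5⌋ = $20,750 → take DB $43,220. Book value $64,832.
Year 2: DB = ⌊$64,832 × 200%/5⌋ = $25,932; SL = ⌊$60,532/4⌋ = $15,133 → take DB $25,932. Book value $38,900.
Year 3: DB = ⌊$38,900 × 200%/5⌋ = $15,560; SL = ⌊$34,600/3⌋ = $11,533 → take DB $15,560. Book value $23,340.
Year 4: DB = ⌊$23,340 × 200%/5⌋ = $9,336; SL = ⌊$19,040/2⌋ = $9,520 → take SL $9,520. Book value $13,820.

$9,520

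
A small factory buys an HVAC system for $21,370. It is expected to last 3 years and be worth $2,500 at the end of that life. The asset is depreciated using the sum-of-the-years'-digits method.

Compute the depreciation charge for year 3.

$3,145

Depreciable base = $21,370 − $2,500 = $18,870.
Sum of the years' digits = 3+2+1 = 6.
Year 1: $18,870 × 3/6 = $9,435. Book value $11,935.
Year 2: $18,870 × 2/6 = $6,290. Book value $5,645.
Year 3: $18,870 × 1/6 = $3,145. Book value $2,500.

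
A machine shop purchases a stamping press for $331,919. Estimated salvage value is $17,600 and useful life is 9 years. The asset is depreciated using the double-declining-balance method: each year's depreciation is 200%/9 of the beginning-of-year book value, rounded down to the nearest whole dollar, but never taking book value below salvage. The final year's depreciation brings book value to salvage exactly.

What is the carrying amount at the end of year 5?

Depreciable base = $331,919 − $17,600 = $314,319.
Year 1: ⌊$331,919 × 200%/9⌋ = $73,759. Book value $258,160.
Year 2: ⌊$258,160 × 200%/9⌋ = $57,368. Book value $200,792.
Year 3: ⌊$200,792 × 200%/9⌋ = $44,620. Book value $156,172.
Year 4: ⌊$156,172 × 200%/9⌋ = $34,704. Book value $121,468.
Year 5: ⌊$121,468 × 200%/9⌋ = $26,992. Book value $94,476.

$94,476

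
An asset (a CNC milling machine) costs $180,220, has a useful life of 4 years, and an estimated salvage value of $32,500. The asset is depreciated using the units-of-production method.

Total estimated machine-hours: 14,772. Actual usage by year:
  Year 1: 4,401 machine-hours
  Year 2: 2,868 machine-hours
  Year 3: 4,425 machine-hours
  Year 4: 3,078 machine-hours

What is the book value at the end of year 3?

Depreciable base = $180,220 − $32,500 = $147,720.
Rate = $147,720 / 14,772 machine-hours = $10 per machine-hour.
Year 1: 4,401 × $10 = $44,010. Book value $136,210.
Year 2: 2,868 × $10 = $28,680. Book value $107,530.
Year 3: 4,425 × $10 = $44,250. Book value $63,280.

$63,280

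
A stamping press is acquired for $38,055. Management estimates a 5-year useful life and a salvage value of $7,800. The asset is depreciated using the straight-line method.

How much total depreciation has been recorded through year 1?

$6,051

Depreciable base = $38,055 − $7,800 = $30,255.
Annual expense = $30,255 / 5 = $6,051.
End of year 1: book value $32,004.
Accumulated through year 1 = $38,055 − $32,004 = $6,051.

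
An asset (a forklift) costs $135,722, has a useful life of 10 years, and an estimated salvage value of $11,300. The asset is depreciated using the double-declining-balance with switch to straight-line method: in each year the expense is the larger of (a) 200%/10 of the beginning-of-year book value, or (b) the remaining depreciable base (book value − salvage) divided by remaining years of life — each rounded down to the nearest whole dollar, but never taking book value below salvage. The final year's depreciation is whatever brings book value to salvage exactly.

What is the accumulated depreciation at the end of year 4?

Depreciable base = $135,722 − $11,300 = $124,422.
Year 1: DB = ⌊$135,722 × 200%/10⌋ = $27,144; SL = ⌊$124,422/10⌋ = $12,442 → take DB $27,144. Book value $108,578.
Year 2: DB = ⌊$108,578 × 200%/10⌋ = $21,715; SL = ⌊$97,278/9⌋ = $10,808 → take DB $21,715. Book value $86,863.
Year 3: DB = ⌊$86,863 × 200%/10⌋ = $17,372; SL = ⌊$75,563/8⌋ = $9,445 → take DB $17,372. Book value $69,491.
Year 4: DB = ⌊$69,491 × 200%/10⌋ = $13,898; SL = ⌊$58,191/7⌋ = $8,313 → take DB $13,898. Book value $55,593.
Accumulated through year 4 = $135,722 − $55,593 = $80,129.

$80,129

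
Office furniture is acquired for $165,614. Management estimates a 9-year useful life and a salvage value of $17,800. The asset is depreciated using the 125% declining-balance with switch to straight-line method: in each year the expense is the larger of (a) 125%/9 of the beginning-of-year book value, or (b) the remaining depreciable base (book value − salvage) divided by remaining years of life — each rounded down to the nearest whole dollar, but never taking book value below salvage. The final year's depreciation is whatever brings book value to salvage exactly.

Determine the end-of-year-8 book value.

$32,453

Depreciable base = $165,614 − $17,800 = $147,814.
Year 1: DB = ⌊$165,614 × 125%/9⌋ = $23,001; SL = ⌊$147,814/9⌋ = $16,423 → take DB $23,001. Book value $142,613.
Year 2: DB = ⌊$142,613 × 125%/9⌋ = $19,807; SL = ⌊$124,813/8⌋ = $15,601 → take DB $19,807. Book value $122,806.
Year 3: DB = ⌊$122,806 × 125%/9⌋ = $17,056; SL = ⌊$105,006/7⌋ = $15,000 → take DB $17,056. Book value $105,750.
Year 4: DB = ⌊$105,750 × 125%/9⌋ = $14,687; SL = ⌊$87,950/6⌋ = $14,658 → take DB $14,687. Book value $91,063.
Year 5: DB = ⌊$91,063 × 125%/9⌋ = $12,647; SL = ⌊$73,263/5⌋ = $14,652 → take SL $14,652. Book value $76,411.
Year 6: DB = ⌊$76,411 × 125%/9⌋ = $10,612; SL = ⌊$58,611/4⌋ = $14,652 → take SL $14,652. Book value $61,759.
Year 7: DB = ⌊$61,759 × 125%/9⌋ = $8,577; SL = ⌊$43,959/3⌋ = $14,653 → take SL $14,653. Book value $47,106.
Year 8: DB = ⌊$47,106 × 125%/9⌋ = $6,542; SL = ⌊$29,306/2⌋ = $14,653 → take SL $14,653. Book value $32,453.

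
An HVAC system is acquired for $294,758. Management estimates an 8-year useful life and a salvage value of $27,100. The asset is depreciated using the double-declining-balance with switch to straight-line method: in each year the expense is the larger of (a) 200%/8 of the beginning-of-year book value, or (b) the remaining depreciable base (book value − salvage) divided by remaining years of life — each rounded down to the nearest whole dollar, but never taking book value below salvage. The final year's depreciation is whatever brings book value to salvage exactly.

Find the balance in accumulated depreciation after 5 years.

$224,810

Depreciable base = $294,758 − $27,100 = $267,658.
Year 1: DB = ⌊$294,758 × 200%/8⌋ = $73,689; SL = ⌊$267,658/8⌋ = $33,457 → take DB $73,689. Book value $221,069.
Year 2: DB = ⌊$221,069 × 200%/8⌋ = $55,267; SL = ⌊$193,969/7⌋ = $27,709 → take DB $55,267. Book value $165,802.
Year 3: DB = ⌊$165,802 × 200%/8⌋ = $41,450; SL = ⌊$138,702/6⌋ = $23,117 → take DB $41,450. Book value $124,352.
Year 4: DB = ⌊$124,352 × 200%/8⌋ = $31,088; SL = ⌊$97,252/5⌋ = $19,450 → take DB $31,088. Book value $93,264.
Year 5: DB = ⌊$93,264 × 200%/8⌋ = $23,316; SL = ⌊$66,164/4⌋ = $16,541 → take DB $23,316. Book value $69,948.
Accumulated through year 5 = $294,758 − $69,948 = $224,810.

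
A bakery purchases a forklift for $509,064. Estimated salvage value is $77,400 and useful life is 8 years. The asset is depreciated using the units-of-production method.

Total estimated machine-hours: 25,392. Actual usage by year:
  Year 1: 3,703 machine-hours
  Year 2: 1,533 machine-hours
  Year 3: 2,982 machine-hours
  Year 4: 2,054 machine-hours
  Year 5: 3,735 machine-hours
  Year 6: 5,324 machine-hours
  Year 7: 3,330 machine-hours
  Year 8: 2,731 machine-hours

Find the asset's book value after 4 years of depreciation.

Depreciable base = $509,064 − $77,400 = $431,664.
Rate = $431,664 / 25,392 machine-hours = $17 per machine-hour.
Year 1: 3,703 × $17 = $62,951. Book value $446,113.
Year 2: 1,533 × $17 = $26,061. Book value $420,052.
Year 3: 2,982 × $17 = $50,694. Book value $369,358.
Year 4: 2,054 × $17 = $34,918. Book value $334,440.

$334,440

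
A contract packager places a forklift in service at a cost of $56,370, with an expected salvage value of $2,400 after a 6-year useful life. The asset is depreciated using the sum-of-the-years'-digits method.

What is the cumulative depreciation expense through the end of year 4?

$46,260

Depreciable base = $56,370 − $2,400 = $53,970.
Sum of the years' digits = 6+5+4+3+2+1 = 21.
Year 1: $53,970 × 6/21 = $15,420. Book value $40,950.
Year 2: $53,970 × 5/21 = $12,850. Book value $28,100.
Year 3: $53,970 × 4/21 = $10,280. Book value $17,820.
Year 4: $53,970 × 3/21 = $7,710. Book value $10,110.
Accumulated through year 4 = $56,370 − $10,110 = $46,260.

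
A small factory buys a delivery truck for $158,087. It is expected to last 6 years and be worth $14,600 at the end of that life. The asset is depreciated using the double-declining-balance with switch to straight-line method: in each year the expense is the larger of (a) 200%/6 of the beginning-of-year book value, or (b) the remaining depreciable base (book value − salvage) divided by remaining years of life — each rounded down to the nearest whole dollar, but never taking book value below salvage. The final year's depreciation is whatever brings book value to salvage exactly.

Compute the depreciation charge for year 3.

$23,420

Depreciable base = $158,087 − $14,600 = $143,487.
Year 1: DB = ⌊$158,087 × 200%/6⌋ = $52,695; SL = ⌊$143,487/6⌋ = $23,914 → take DB $52,695. Book value $105,392.
Year 2: DB = ⌊$105,392 × 200%/6⌋ = $35,130; SL = ⌊$90,792/5⌋ = $18,158 → take DB $35,130. Book value $70,262.
Year 3: DB = ⌊$70,262 × 200%/6⌋ = $23,420; SL = ⌊$55,662/4⌋ = $13,915 → take DB $23,420. Book value $46,842.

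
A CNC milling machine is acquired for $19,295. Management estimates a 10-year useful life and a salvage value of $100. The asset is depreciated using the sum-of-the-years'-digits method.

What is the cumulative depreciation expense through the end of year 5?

$13,960

Depreciable base = $19,295 − $100 = $19,195.
Sum of the years' digits = 10+9+8+7+6+5+4+3+2+1 = 55.
Year 1: $19,195 × 10/55 = $3,490. Book value $15,805.
Year 2: $19,195 × 9/55 = $3,141. Book value $12,664.
Year 3: $19,195 × 8/55 = $2,792. Book value $9,872.
Year 4: $19,195 × 7/55 = $2,443. Book value $7,429.
Year 5: $19,195 × 6/55 = $2,094. Book value $5,335.
Accumulated through year 5 = $19,295 − $5,335 = $13,960.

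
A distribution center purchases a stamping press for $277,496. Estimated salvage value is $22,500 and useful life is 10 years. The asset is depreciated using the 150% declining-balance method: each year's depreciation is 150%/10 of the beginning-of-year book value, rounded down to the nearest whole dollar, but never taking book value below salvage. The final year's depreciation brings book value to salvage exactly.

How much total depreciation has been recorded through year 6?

Depreciable base = $277,496 − $22,500 = $254,996.
Year 1: ⌊$277,496 × 150%/10⌋ = $41,624. Book value $235,872.
Year 2: ⌊$235,872 × 150%/10⌋ = $35,380. Book value $200,492.
Year 3: ⌊$200,492 × 150%/10⌋ = $30,073. Book value $170,419.
Year 4: ⌊$170,419 × 150%/10⌋ = $25,562. Book value $144,857.
Year 5: ⌊$144,857 × 150%/10⌋ = $21,728. Book value $123,129.
Year 6: ⌊$123,129 × 150%/10⌋ = $18,469. Book value $104,660.
Accumulated through year 6 = $277,496 − $104,660 = $172,836.

$172,836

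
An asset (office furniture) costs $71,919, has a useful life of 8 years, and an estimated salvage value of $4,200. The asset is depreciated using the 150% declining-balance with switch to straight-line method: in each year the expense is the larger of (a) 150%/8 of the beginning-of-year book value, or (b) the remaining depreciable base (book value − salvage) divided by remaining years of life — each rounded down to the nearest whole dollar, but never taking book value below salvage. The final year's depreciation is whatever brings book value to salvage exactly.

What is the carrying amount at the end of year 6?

Depreciable base = $71,919 − $4,200 = $67,719.
Year 1: DB = ⌊$71,919 × 150%/8⌋ = $13,484; SL = ⌊$67,719/8⌋ = $8,464 → take DB $13,484. Book value $58,435.
Year 2: DB = ⌊$58,435 × 150%/8⌋ = $10,956; SL = ⌊$54,235/7⌋ = $7,747 → take DB $10,956. Book value $47,479.
Year 3: DB = ⌊$47,479 × 150%/8⌋ = $8,902; SL = ⌊$43,279/6⌋ = $7,213 → take DB $8,902. Book value $38,577.
Year 4: DB = ⌊$38,577 × 150%/8⌋ = $7,233; SL = ⌊$34,377/5⌋ = $6,875 → take DB $7,233. Book value $31,344.
Year 5: DB = ⌊$31,344 × 150%/8⌋ = $5,877; SL = ⌊$27,144/4⌋ = $6,786 → take SL $6,786. Book value $24,558.
Year 6: DB = ⌊$24,558 × 150%/8⌋ = $4,604; SL = ⌊$20,358/3⌋ = $6,786 → take SL $6,786. Book value $17,772.

$17,772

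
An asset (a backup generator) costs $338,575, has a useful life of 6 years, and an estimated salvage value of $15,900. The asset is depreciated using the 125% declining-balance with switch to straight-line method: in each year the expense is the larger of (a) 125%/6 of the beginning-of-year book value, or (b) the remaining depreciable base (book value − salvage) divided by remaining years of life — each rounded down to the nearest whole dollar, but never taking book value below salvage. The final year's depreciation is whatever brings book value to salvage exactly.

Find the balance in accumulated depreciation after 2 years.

$126,377

Depreciable base = $338,575 − $15,900 = $322,675.
Year 1: DB = ⌊$338,575 × 125%/6⌋ = $70,536; SL = ⌊$322,675/6⌋ = $53,779 → take DB $70,536. Book value $268,039.
Year 2: DB = ⌊$268,039 × 125%/6⌋ = $55,841; SL = ⌊$252,139/5⌋ = $50,427 → take DB $55,841. Book value $212,198.
Accumulated through year 2 = $338,575 − $212,198 = $126,377.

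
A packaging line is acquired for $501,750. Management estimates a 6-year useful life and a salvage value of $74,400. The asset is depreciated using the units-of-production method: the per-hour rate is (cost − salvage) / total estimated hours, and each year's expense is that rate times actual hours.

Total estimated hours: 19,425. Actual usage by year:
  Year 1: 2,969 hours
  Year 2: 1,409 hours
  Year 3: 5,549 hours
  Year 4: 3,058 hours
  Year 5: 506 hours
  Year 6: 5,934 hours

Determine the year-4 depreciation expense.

Depreciable base = $501,750 − $74,400 = $427,350.
Rate = $427,350 / 19,425 hours = $22 per hour.
Year 1: 2,969 × $22 = $65,318. Book value $436,432.
Year 2: 1,409 × $22 = $30,998. Book value $405,434.
Year 3: 5,549 × $22 = $122,078. Book value $283,356.
Year 4: 3,058 × $22 = $67,276. Book value $216,080.

$67,276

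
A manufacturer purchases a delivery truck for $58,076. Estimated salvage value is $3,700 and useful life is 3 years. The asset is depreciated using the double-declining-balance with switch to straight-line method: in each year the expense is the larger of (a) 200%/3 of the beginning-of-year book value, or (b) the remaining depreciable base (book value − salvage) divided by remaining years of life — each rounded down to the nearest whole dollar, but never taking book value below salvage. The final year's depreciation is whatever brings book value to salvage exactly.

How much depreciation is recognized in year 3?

Depreciable base = $58,076 − $3,700 = $54,376.
Year 1: DB = ⌊$58,076 × 200%/3⌋ = $38,717; SL = ⌊$54,376/3⌋ = $18,125 → take DB $38,717. Book value $19,359.
Year 2: DB = ⌊$19,359 × 200%/3⌋ = $12,906; SL = ⌊$15,659/2⌋ = $7,829 → take DB $12,906. Book value $6,453.
Year 3 (final): $6,453 − $3,700 = $2,753. Book value $3,700.

$2,753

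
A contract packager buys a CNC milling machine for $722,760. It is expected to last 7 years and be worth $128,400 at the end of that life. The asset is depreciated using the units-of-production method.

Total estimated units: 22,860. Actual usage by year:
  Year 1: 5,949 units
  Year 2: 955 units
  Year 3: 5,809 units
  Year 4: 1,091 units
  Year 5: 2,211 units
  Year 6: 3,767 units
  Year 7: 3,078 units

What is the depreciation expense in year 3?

Depreciable base = $722,760 − $128,400 = $594,360.
Rate = $594,360 / 22,860 units = $26 per unit.
Year 1: 5,949 × $26 = $154,674. Book value $568,086.
Year 2: 955 × $26 = $24,830. Book value $543,256.
Year 3: 5,809 × $26 = $151,034. Book value $392,222.

$151,034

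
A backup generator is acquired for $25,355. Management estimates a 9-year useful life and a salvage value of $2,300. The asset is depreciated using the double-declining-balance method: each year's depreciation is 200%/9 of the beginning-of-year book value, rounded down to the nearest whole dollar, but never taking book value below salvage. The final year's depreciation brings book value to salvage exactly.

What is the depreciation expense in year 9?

$1,097

Depreciable base = $25,355 − $2,300 = $23,055.
Year 1: ⌊$25,355 × 200%/9⌋ = $5,634. Book value $19,721.
Year 2: ⌊$19,721 × 200%/9⌋ = $4,382. Book value $15,339.
Year 3: ⌊$15,339 × 200%/9⌋ = $3,408. Book value $11,931.
Year 4: ⌊$11,931 × 200%/9⌋ = $2,651. Book value $9,280.
Year 5: ⌊$9,280 × 200%/9⌋ = $2,062. Book value $7,218.
Year 6: ⌊$7,218 × 200%/9⌋ = $1,604. Book value $5,614.
Year 7: ⌊$5,614 × 200%/9⌋ = $1,247. Book value $4,367.
Year 8: ⌊$4,367 × 200%/9⌋ = $970. Book value $3,397.
Year 9 (final): $3,397 − $2,300 = $1,097. Book value $2,300.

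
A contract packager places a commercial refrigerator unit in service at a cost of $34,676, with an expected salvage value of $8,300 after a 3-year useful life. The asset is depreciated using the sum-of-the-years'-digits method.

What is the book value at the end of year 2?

$12,696

Depreciable base = $34,676 − $8,300 = $26,376.
Sum of the years' digits = 3+2+1 = 6.
Year 1: $26,376 × 3/6 = $13,188. Book value $21,488.
Year 2: $26,376 × 2/6 = $8,792. Book value $12,696.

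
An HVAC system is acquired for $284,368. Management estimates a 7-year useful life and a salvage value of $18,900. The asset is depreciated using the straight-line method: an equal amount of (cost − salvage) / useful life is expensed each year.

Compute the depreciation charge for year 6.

Depreciable base = $284,368 − $18,900 = $265,468.
Annual expense = $265,468 / 7 = $37,924.

$37,924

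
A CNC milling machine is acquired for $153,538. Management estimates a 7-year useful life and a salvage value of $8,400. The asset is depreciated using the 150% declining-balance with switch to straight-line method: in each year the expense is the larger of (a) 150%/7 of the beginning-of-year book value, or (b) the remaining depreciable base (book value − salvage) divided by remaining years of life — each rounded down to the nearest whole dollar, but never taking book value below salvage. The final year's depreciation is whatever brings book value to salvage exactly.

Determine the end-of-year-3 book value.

Depreciable base = $153,538 − $8,400 = $145,138.
Year 1: DB = ⌊$153,538 × 150%/7⌋ = $32,901; SL = ⌊$145,138/7⌋ = $20,734 → take DB $32,901. Book value $120,637.
Year 2: DB = ⌊$120,637 × 150%/7⌋ = $25,850; SL = ⌊$112,237/6⌋ = $18,706 → take DB $25,850. Book value $94,787.
Year 3: DB = ⌊$94,787 × 150%/7⌋ = $20,311; SL = ⌊$86,387/5⌋ = $17,277 → take DB $20,311. Book value $74,476.

$74,476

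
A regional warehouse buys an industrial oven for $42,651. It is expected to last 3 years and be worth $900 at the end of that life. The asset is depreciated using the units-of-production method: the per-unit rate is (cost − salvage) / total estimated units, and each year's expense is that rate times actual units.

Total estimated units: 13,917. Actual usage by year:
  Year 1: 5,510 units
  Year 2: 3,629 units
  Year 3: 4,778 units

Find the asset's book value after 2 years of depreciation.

Depreciable base = $42,651 − $900 = $41,751.
Rate = $41,751 / 13,917 units = $3 per unit.
Year 1: 5,510 × $3 = $16,530. Book value $26,121.
Year 2: 3,629 × $3 = $10,887. Book value $15,234.

$15,234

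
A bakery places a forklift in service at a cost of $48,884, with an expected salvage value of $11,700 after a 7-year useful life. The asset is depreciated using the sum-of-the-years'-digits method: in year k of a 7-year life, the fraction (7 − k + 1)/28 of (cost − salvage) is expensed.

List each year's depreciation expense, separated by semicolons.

Depreciable base = $48,884 − $11,700 = $37,184.
Sum of the years' digits = 7+6+5+4+3+2+1 = 28.
Year 1: $37,184 × 7/28 = $9,296. Book value $39,588.
Year 2: $37,184 × 6/28 = $7,968. Book value $31,620.
Year 3: $37,184 × 5/28 = $6,640. Book value $24,980.
Year 4: $37,184 × 4/28 = $5,312. Book value $19,668.
Year 5: $37,184 × 3/28 = $3,984. Book value $15,684.
Year 6: $37,184 × 2/28 = $2,656. Book value $13,028.
Year 7: $37,184 × 1/28 = $1,328. Book value $11,700.

$9,296; $7,968; $6,640; $5,312; $3,984; $2,656; $1,328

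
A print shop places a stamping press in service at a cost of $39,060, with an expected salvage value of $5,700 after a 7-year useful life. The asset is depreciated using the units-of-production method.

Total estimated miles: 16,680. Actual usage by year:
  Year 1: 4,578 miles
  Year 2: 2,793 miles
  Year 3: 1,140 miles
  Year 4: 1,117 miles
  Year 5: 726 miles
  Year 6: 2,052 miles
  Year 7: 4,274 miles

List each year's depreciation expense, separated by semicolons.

$9,156; $5,586; $2,280; $2,234; $1,452; $4,104; $8,548

Depreciable base = $39,060 − $5,700 = $33,360.
Rate = $33,360 / 16,680 miles = $2 per mile.
Year 1: 4,578 × $2 = $9,156. Book value $29,904.
Year 2: 2,793 × $2 = $5,586. Book value $24,318.
Year 3: 1,140 × $2 = $2,280. Book value $22,038.
Year 4: 1,117 × $2 = $2,234. Book value $19,804.
Year 5: 726 × $2 = $1,452. Book value $18,352.
Year 6: 2,052 × $2 = $4,104. Book value $14,248.
Year 7: 4,274 × $2 = $8,548. Book value $5,700.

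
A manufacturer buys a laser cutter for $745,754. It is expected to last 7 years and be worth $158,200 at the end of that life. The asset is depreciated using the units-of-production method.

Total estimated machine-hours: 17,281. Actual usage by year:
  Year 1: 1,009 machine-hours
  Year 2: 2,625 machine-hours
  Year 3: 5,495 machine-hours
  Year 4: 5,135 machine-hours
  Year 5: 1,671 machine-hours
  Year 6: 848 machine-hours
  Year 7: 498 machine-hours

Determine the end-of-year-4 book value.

Depreciable base = $745,754 − $158,200 = $587,554.
Rate = $587,554 / 17,281 machine-hours = $34 per machine-hour.
Year 1: 1,009 × $34 = $34,306. Book value $711,448.
Year 2: 2,625 × $34 = $89,250. Book value $622,198.
Year 3: 5,495 × $34 = $186,830. Book value $435,368.
Year 4: 5,135 × $34 = $174,590. Book value $260,778.

$260,778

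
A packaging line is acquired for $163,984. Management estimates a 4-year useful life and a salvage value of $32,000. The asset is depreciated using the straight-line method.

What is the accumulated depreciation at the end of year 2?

Depreciable base = $163,984 − $32,000 = $131,984.
Annual expense = $131,984 / 4 = $32,996.
End of year 1: book value $130,988.
End of year 2: book value $97,992.
Accumulated through year 2 = $163,984 − $97,992 = $65,992.

$65,992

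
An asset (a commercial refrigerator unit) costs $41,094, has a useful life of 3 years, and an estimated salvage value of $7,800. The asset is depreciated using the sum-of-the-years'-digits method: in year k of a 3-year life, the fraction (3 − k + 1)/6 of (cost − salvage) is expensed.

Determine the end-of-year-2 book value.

$13,349

Depreciable base = $41,094 − $7,800 = $33,294.
Sum of the years' digits = 3+2+1 = 6.
Year 1: $33,294 × 3/6 = $16,647. Book value $24,447.
Year 2: $33,294 × 2/6 = $11,098. Book value $13,349.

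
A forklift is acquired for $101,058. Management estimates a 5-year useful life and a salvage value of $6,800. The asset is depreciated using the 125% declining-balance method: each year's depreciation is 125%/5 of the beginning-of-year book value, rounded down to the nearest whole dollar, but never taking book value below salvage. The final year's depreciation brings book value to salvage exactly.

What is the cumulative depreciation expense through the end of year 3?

$58,423

Depreciable base = $101,058 − $6,800 = $94,258.
Year 1: ⌊$101,058 × 125%/5⌋ = $25,264. Book value $75,794.
Year 2: ⌊$75,794 × 125%/5⌋ = $18,948. Book value $56,846.
Year 3: ⌊$56,846 × 125%/5⌋ = $14,211. Book value $42,635.
Accumulated through year 3 = $101,058 − $42,635 = $58,423.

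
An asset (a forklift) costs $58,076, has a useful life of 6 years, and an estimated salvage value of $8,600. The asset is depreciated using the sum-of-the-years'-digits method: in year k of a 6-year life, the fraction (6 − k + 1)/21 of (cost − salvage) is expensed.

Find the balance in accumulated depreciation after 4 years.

Depreciable base = $58,076 − $8,600 = $49,476.
Sum of the years' digits = 6+5+4+3+2+1 = 21.
Year 1: $49,476 × 6/21 = $14,136. Book value $43,940.
Year 2: $49,476 × 5/21 = $11,780. Book value $32,160.
Year 3: $49,476 × 4/21 = $9,424. Book value $22,736.
Year 4: $49,476 × 3/21 = $7,068. Book value $15,668.
Accumulated through year 4 = $58,076 − $15,668 = $42,408.

$42,408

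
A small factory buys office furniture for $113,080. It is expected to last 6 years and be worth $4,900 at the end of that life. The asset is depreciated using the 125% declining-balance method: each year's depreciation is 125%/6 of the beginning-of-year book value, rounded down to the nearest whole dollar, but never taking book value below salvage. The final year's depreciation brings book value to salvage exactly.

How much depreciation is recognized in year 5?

Depreciable base = $113,080 − $4,900 = $108,180.
Year 1: ⌊$113,080 × 125%/6⌋ = $23,558. Book value $89,522.
Year 2: ⌊$89,522 × 125%/6⌋ = $18,650. Book value $70,872.
Year 3: ⌊$70,872 × 125%/6⌋ = $14,765. Book value $56,107.
Year 4: ⌊$56,107 × 125%/6⌋ = $11,688. Book value $44,419.
Year 5: ⌊$44,419 × 125%/6⌋ = $9,253. Book value $35,166.

$9,253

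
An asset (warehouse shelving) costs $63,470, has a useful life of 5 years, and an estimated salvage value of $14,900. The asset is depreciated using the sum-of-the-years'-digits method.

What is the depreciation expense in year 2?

$12,952

Depreciable base = $63,470 − $14,900 = $48,570.
Sum of the years' digits = 5+4+3+2+1 = 15.
Year 1: $48,570 × 5/15 = $16,190. Book value $47,280.
Year 2: $48,570 × 4/15 = $12,952. Book value $34,328.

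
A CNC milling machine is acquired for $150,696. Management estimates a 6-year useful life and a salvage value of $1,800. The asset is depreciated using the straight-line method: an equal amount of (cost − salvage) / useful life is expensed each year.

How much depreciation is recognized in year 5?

Depreciable base = $150,696 − $1,800 = $148,896.
Annual expense = $148,896 / 6 = $24,816.

$24,816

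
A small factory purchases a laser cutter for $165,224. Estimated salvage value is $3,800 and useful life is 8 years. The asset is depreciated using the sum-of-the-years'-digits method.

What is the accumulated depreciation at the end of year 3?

$94,164

Depreciable base = $165,224 − $3,800 = $161,424.
Sum of the years' digits = 8+7+6+5+4+3+2+1 = 36.
Year 1: $161,424 × 8/36 = $35,872. Book value $129,352.
Year 2: $161,424 × 7/36 = $31,388. Book value $97,964.
Year 3: $161,424 × 6/36 = $26,904. Book value $71,060.
Accumulated through year 3 = $165,224 − $71,060 = $94,164.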